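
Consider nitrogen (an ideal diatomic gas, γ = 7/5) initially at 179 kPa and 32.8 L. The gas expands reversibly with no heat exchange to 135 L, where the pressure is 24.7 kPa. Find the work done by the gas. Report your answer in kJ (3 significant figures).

W ≈ 6.34 kJ

Adiabatic: W = (P₁V₁ − P₂V₂)/(γ − 1) with γ = 7/5.
P₁V₁ = 5871 J, P₂V₂ = 3334 J.
W = (5871 − 3334) / 0.4 = 6342 J.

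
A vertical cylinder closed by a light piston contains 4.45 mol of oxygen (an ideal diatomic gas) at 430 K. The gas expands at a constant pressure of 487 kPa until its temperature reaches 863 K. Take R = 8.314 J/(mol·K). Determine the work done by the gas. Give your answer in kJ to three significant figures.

Isobaric: W = P ΔV = nR ΔT.
W = (4.45)(8.314)(863 − 430) = 16020 J.

W ≈ 16.0 kJ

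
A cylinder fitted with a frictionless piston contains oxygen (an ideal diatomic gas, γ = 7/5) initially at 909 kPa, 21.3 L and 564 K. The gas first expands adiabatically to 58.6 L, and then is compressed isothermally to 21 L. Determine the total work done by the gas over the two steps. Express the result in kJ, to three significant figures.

Step 1 (adiabatic): W = (P₁V₁ − P₂V₂)/(γ−1) = (19362 − 12916)/0.4 = 16114 J.
After step 1: P = 220.4 kPa, V = 58.6 L, T = 376.2 K.
Step 2 (isothermal): W = P₁V₁ ln(V₂/V₁) = (12916) ln(21/58.6) = -13255 J.
W_total = 16114 − 13255 = 2859 J.

W_total ≈ 2.86 kJ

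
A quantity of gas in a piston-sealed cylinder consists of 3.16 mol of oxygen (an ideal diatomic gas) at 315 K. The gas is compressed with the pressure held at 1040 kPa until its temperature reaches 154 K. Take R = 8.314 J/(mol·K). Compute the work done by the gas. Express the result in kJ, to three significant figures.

Isobaric: W = P ΔV = nR ΔT.
W = (3.16)(8.314)(154 − 315) = -4230 J.

W ≈ -4.23 kJ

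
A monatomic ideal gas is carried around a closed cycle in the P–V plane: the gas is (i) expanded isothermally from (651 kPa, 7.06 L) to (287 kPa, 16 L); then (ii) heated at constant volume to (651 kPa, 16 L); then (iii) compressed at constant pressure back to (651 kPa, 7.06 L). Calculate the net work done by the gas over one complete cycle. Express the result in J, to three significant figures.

Leg (i): W = PᵢVᵢ ln(V_f/Vᵢ) = (4596) ln(16/7.06) = 3760 J.
Leg (ii): W = 0.
Leg (iii): W = PΔV = (651)(7.06 − 16) = -5820 J.
W_net = 3760 − 5820 = -2060 J.

W_net ≈ -2060 J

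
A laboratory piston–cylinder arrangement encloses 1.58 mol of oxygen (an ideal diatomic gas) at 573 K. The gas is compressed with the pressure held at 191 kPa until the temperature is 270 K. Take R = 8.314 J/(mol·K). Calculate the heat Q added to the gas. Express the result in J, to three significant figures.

Q ≈ -13900 J

Isobaric: W = nRΔT = (1.58)(8.314)(-303) = -3980 J.
ΔU = nCᵥΔT with Cᵥ = 5R/2: ΔU = (1.58)(20.79)(-303) = -9951 J.
Q = ΔU + W = -9951 − 3980 = -13931 J.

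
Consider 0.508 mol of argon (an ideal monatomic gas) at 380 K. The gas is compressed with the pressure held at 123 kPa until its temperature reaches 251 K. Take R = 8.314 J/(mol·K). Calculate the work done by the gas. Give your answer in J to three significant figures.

Isobaric: W = P ΔV = nR ΔT.
W = (0.508)(8.314)(251 − 380) = -544.8 J.

W ≈ -545 J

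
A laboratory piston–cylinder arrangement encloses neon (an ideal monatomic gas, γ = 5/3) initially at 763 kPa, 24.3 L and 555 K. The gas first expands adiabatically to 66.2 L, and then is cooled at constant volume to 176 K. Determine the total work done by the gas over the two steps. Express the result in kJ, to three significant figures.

W_total ≈ 13.6 kJ

Step 1 (adiabatic): W = (P₁V₁ − P₂V₂)/(γ−1) = (18541 − 9505)/0.667 = 13553 J.
Step 2 (isochoric): W = 0 (constant volume).
W_total = 13553 + 0 = 13553 J.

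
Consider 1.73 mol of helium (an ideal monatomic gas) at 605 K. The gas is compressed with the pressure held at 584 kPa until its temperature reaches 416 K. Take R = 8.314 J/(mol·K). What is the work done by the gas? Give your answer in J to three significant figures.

W ≈ -2720 J

Isobaric: W = P ΔV = nR ΔT.
W = (1.73)(8.314)(416 − 605) = -2718 J.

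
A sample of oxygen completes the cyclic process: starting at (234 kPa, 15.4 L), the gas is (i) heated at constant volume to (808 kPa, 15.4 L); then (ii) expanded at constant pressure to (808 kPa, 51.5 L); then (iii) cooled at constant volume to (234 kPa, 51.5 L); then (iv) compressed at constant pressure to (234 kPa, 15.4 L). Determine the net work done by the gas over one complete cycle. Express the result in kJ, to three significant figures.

Constant-volume legs do no work.
W(ii) = (808)(51.5 − 15.4) = 29169 J; W(iv) = (234)(15.4 − 51.5) = -8447 J.
W_net = 29169 − 8447 = 20721 J (the clockwise enclosed area).

W_net ≈ 20.7 kJ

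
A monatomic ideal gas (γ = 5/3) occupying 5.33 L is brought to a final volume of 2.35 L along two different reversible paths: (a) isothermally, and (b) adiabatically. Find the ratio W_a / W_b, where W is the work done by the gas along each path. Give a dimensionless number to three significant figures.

Path (a) isothermal: W = P₁V₁ ln(V₂/V₁) → W_a/(P₁V₁) = -0.8189.
Path (b) adiabatic: W = P₁V₁(1 − (V₁/V₂)^(γ−1))/(γ−1) → W_b/(P₁V₁) = -1.089.
W_a / W_b = -0.8189 / -1.089 = 0.7517.

W_a / W_b ≈ 0.752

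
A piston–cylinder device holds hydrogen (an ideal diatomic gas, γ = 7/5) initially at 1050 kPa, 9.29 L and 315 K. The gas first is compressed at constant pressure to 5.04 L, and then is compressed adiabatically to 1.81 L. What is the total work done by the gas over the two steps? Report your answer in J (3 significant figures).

W_total ≈ -11200 J

Step 1 (isobaric): W = PΔV = (1050 kPa)(5.04 − 9.29 L) = -4462 J.
After step 1: P = 1050 kPa, V = 5.04 L, T = 170.9 K.
Step 2 (adiabatic): W = (P₁V₁ − P₂V₂)/(γ−1) = (5292 − 7971)/0.4 = -6698 J.
W_total = -4462 − 6698 = -11160 J.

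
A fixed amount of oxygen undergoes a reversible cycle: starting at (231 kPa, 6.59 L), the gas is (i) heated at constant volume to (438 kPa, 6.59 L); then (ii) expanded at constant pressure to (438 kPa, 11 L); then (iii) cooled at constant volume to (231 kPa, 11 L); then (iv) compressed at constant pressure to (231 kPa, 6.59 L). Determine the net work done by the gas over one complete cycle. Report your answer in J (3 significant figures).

Constant-volume legs do no work.
W(ii) = (438)(11 − 6.59) = 1932 J; W(iv) = (231)(6.59 − 11) = -1019 J.
W_net = 1932 − 1019 = 912.9 J (the clockwise enclosed area).

W_net ≈ 913 J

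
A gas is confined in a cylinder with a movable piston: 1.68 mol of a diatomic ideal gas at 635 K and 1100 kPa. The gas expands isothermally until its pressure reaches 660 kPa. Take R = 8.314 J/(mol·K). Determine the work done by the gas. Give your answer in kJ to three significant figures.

Isothermal process: W = nRT ln(V₂/V₁) = nRT ln(P₁/P₂).
W = (1.68)(8.314)(635) × ln(1100/660)
  = 8869 × ln(1.667) = 8869 × 0.5108
W_by_gas = 4531 J.

W ≈ 4.53 kJ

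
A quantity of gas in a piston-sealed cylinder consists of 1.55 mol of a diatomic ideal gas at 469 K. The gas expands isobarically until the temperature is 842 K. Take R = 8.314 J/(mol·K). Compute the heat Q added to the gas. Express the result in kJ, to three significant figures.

Isobaric: W = nRΔT = (1.55)(8.314)(373) = 4807 J.
ΔU = nCᵥΔT with Cᵥ = 5R/2: ΔU = (1.55)(20.79)(373) = 12017 J.
Q = ΔU + W = 12017 + 4807 = 16824 J.

Q ≈ 16.8 kJ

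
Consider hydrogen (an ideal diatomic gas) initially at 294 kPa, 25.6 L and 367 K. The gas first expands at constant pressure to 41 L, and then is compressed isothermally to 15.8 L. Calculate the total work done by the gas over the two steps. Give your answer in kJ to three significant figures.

W_total ≈ -6.97 kJ

Step 1 (isobaric): W = PΔV = (294 kPa)(41 − 25.6 L) = 4528 J.
After step 1: P = 294 kPa, V = 41 L, T = 587.8 K.
Step 2 (isothermal): W = P₁V₁ ln(V₂/V₁) = (12054) ln(15.8/41) = -11494 J.
W_total = 4528 − 11494 = -6967 J.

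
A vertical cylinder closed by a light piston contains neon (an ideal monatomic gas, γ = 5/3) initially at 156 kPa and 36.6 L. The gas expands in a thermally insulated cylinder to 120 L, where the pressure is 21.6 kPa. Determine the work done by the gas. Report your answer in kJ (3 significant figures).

W ≈ 4.68 kJ

Adiabatic: W = (P₁V₁ − P₂V₂)/(γ − 1) with γ = 5/3.
P₁V₁ = 5710 J, P₂V₂ = 2592 J.
W = (5710 − 2592) / 0.6667 = 4676 J.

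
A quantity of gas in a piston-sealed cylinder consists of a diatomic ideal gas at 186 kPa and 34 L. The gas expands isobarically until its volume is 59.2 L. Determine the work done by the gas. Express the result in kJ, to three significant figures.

W ≈ 4.69 kJ

Isobaric: W = P ΔV.
W = (186 kPa)(59.2 − 34 L) = (186)(25.2) = 4687 J.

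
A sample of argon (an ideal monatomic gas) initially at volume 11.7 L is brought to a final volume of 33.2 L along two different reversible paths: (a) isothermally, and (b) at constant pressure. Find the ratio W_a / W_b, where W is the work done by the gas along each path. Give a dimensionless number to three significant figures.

Path (a) isothermal: W = P₁V₁ ln(V₂/V₁) → W_a/(P₁V₁) = 1.043.
Path (b) isobaric: W = P₁(V₂ − V₁) → W_b/(P₁V₁) = 1.838.
W_a / W_b = 1.043 / 1.838 = 0.5676.

W_a / W_b ≈ 0.568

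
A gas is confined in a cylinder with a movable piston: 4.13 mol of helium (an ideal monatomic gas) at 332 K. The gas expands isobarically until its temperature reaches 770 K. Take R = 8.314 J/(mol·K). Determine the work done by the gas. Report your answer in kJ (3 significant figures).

W ≈ 15.0 kJ

Isobaric: W = P ΔV = nR ΔT.
W = (4.13)(8.314)(770 − 332) = 15040 J.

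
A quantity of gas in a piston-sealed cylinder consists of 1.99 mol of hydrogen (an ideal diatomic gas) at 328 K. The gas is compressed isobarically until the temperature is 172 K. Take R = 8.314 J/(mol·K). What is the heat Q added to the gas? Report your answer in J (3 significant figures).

Q ≈ -9030 J

Isobaric: W = nRΔT = (1.99)(8.314)(-156) = -2581 J.
ΔU = nCᵥΔT with Cᵥ = 5R/2: ΔU = (1.99)(20.79)(-156) = -6452 J.
Q = ΔU + W = -6452 − 2581 = -9033 J.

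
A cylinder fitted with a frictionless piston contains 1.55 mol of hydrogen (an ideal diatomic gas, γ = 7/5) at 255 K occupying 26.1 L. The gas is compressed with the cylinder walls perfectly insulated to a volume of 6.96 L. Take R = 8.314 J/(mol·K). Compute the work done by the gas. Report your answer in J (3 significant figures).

Adiabatic: TV^(γ−1) = const with γ = 7/5.
T₂ = T₁ (V₁/V₂)^(γ−1) = 255 × (26.1/6.96)^0.4 = 255 × 1.697 = 432.7 K.
W_by = nCᵥ(T₁ − T₂) = (1.55)(20.79)(255 − 432.7) = -5724 J.

W ≈ -5720 J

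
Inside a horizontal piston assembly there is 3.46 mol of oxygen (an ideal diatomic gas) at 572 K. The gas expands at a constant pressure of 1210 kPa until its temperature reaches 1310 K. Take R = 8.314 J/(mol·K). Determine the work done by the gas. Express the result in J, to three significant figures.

W ≈ 21200 J

Isobaric: W = P ΔV = nR ΔT.
W = (3.46)(8.314)(1310 − 572) = 21230 J.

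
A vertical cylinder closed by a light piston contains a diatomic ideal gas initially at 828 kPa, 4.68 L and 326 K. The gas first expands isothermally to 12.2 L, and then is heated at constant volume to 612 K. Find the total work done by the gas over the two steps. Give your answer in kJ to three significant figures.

Step 1 (isothermal): W = P₁V₁ ln(V₂/V₁) = (3875) ln(12.2/4.68) = 3713 J.
Step 2 (isochoric): W = 0 (constant volume).
W_total = 3713 + 0 = 3713 J.

W_total ≈ 3.71 kJ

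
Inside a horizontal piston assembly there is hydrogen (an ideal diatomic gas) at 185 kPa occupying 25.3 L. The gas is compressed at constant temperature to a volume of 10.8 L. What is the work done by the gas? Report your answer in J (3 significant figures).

W ≈ -3980 J

Isothermal: W = nRT ln(V₂/V₁) = P₁V₁ ln(V₂/V₁).
P₁V₁ = (185 kPa)(25.3 L) = 4680 J.
W = 4680 × ln(10.8/25.3) = 4680 × -0.8513
W_by_gas = -3984 J.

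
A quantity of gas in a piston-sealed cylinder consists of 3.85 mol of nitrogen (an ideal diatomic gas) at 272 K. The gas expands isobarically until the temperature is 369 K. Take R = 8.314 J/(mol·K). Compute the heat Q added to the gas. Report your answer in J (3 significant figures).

Q ≈ 10900 J

Isobaric: W = nRΔT = (3.85)(8.314)(97) = 3105 J.
ΔU = nCᵥΔT with Cᵥ = 5R/2: ΔU = (3.85)(20.79)(97) = 7762 J.
Q = ΔU + W = 7762 + 3105 = 10867 J.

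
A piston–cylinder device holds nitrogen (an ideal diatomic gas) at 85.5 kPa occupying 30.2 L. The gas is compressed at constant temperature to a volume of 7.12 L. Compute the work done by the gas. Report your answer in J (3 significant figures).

W ≈ -3730 J

Isothermal: W = nRT ln(V₂/V₁) = P₁V₁ ln(V₂/V₁).
P₁V₁ = (85.5 kPa)(30.2 L) = 2582 J.
W = 2582 × ln(7.12/30.2) = 2582 × -1.445
W_by_gas = -3731 J.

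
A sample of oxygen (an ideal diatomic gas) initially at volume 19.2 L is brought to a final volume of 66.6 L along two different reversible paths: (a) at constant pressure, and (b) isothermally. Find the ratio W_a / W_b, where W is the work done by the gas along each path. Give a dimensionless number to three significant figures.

W_a / W_b ≈ 1.98

Path (a) isobaric: W = P₁(V₂ − V₁) → W_a/(P₁V₁) = 2.469.
Path (b) isothermal: W = P₁V₁ ln(V₂/V₁) → W_b/(P₁V₁) = 1.244.
W_a / W_b = 2.469 / 1.244 = 1.985.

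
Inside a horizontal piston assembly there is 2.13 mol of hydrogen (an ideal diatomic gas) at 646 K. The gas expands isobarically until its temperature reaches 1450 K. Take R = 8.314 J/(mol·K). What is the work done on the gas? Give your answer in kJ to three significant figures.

W ≈ -14.2 kJ

Isobaric: W = P ΔV = nR ΔT.
W = (2.13)(8.314)(1450 − 646) = 14238 J.
Work on gas = −W_by = -14238 J.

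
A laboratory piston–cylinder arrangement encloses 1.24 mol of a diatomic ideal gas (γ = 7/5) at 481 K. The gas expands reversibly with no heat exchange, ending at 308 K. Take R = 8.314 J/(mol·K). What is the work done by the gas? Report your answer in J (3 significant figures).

W ≈ 4460 J

Adiabatic ⇒ Q = 0, so W_by = −ΔU = nCᵥ(T₁ − T₂).
Cᵥ = 5R/2 = 20.79 J/(mol·K).
W = (1.24)(20.79)(481 − 308) = 4459 J.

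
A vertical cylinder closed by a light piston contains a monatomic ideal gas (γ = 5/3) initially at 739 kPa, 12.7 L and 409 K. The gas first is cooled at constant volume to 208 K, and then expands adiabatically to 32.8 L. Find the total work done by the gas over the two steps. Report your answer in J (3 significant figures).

Step 1 (isochoric): W = 0 (constant volume).
After step 1: P = 375.8 kPa (V unchanged).
Step 2 (adiabatic): W = (P₁V₁ − P₂V₂)/(γ−1) = (4773 − 2536)/0.667 = 3356 J.
W_total = 0 + 3356 = 3356 J.

W_total ≈ 3360 J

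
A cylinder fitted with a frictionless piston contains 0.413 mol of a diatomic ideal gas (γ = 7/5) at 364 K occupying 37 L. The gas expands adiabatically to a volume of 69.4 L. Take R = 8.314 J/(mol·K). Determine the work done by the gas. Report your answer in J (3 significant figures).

W ≈ 695 J

Adiabatic: TV^(γ−1) = const with γ = 7/5.
T₂ = T₁ (V₁/V₂)^(γ−1) = 364 × (37/69.4)^0.4 = 364 × 0.7776 = 283 K.
W_by = nCᵥ(T₁ − T₂) = (0.413)(20.79)(364 − 283) = 695 J.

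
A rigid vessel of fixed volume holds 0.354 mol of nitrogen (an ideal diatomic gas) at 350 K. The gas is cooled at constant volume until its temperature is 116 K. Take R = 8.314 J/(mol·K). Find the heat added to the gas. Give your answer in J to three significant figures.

Constant volume ⇒ W = 0, so Q = ΔU = nCᵥΔT with Cᵥ = 5R/2 = 20.79 J/(mol·K).
ΔU = (0.354)(20.79)(116 − 350) = -1722 J.

Q ≈ -1720 J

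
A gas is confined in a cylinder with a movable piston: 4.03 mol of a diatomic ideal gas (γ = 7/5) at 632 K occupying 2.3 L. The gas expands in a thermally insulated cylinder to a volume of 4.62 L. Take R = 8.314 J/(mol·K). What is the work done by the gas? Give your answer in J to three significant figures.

W ≈ 12900 J

Adiabatic: TV^(γ−1) = const with γ = 7/5.
T₂ = T₁ (V₁/V₂)^(γ−1) = 632 × (2.3/4.62)^0.4 = 632 × 0.7565 = 478.1 K.
W_by = nCᵥ(T₁ − T₂) = (4.03)(20.79)(632 − 478.1) = 12888 J.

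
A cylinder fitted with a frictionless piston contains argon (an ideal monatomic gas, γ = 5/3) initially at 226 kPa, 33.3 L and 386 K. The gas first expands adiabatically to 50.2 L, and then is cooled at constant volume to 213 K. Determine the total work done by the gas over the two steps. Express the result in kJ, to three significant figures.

W_total ≈ 2.70 kJ

Step 1 (adiabatic): W = (P₁V₁ − P₂V₂)/(γ−1) = (7526 − 5724)/0.667 = 2702 J.
Step 2 (isochoric): W = 0 (constant volume).
W_total = 2702 + 0 = 2702 J.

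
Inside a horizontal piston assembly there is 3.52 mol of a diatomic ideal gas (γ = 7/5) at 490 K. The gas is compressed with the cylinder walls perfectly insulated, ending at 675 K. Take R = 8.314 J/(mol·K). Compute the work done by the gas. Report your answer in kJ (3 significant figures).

W ≈ -13.5 kJ

Adiabatic ⇒ Q = 0, so W_by = −ΔU = nCᵥ(T₁ − T₂).
Cᵥ = 5R/2 = 20.79 J/(mol·K).
W = (3.52)(20.79)(490 − 675) = -13535 J.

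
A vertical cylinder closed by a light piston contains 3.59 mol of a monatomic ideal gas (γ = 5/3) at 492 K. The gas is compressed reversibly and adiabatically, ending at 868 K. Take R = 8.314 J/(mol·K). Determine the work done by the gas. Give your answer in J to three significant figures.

W ≈ -16800 J

Adiabatic ⇒ Q = 0, so W_by = −ΔU = nCᵥ(T₁ − T₂).
Cᵥ = 3R/2 = 12.47 J/(mol·K).
W = (3.59)(12.47)(492 − 868) = -16834 J.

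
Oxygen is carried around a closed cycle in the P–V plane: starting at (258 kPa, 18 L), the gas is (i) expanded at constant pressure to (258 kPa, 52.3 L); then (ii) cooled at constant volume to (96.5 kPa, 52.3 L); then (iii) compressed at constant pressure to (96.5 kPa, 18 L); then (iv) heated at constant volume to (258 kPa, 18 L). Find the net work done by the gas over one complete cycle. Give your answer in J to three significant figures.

W_net ≈ 5540 J

Constant-volume legs do no work.
W(i) = (258)(52.3 − 18) = 8849 J; W(iii) = (96.5)(18 − 52.3) = -3310 J.
W_net = 8849 − 3310 = 5539 J (the clockwise enclosed area).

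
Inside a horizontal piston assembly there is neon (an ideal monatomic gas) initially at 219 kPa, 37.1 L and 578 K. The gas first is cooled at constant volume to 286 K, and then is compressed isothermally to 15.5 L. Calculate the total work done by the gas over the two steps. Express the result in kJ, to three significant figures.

W_total ≈ -3.51 kJ

Step 1 (isochoric): W = 0 (constant volume).
After step 1: P = 108.4 kPa (V unchanged).
Step 2 (isothermal): W = P₁V₁ ln(V₂/V₁) = (4020) ln(15.5/37.1) = -3509 J.
W_total = 0 − 3509 = -3509 J.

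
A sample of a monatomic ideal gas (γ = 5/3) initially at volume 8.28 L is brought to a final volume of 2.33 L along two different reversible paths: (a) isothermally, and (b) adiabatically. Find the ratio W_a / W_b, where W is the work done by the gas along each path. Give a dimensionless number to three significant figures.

Path (a) isothermal: W = P₁V₁ ln(V₂/V₁) → W_a/(P₁V₁) = -1.268.
Path (b) adiabatic: W = P₁V₁(1 − (V₁/V₂)^(γ−1))/(γ−1) → W_b/(P₁V₁) = -1.993.
W_a / W_b = -1.268 / -1.993 = 0.6362.

W_a / W_b ≈ 0.636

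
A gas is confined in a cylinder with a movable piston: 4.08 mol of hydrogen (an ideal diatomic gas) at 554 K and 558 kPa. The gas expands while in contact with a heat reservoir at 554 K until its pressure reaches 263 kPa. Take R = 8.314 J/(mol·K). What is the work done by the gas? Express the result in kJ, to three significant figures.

W ≈ 14.1 kJ

Isothermal process: W = nRT ln(V₂/V₁) = nRT ln(P₁/P₂).
W = (4.08)(8.314)(554) × ln(558/263)
  = 18792 × ln(2.122) = 18792 × 0.7522
W_by_gas = 14136 J.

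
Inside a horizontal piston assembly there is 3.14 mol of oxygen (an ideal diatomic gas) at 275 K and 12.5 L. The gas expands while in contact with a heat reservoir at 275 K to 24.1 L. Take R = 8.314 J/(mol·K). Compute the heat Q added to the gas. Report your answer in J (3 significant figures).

Q ≈ 4710 J

Isothermal ⇒ ΔU = 0, so Q = W = nRT ln(V₂/V₁).
Q = (3.14)(8.314)(275) ln(24.1/12.5) = 7179 × 0.6565 = 4713 J.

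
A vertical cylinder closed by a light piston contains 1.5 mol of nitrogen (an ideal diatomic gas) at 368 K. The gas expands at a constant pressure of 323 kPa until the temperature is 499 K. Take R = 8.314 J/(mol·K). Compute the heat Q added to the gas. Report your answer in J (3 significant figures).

Q ≈ 5720 J

Isobaric: W = nRΔT = (1.5)(8.314)(131) = 1634 J.
ΔU = nCᵥΔT with Cᵥ = 5R/2: ΔU = (1.5)(20.79)(131) = 4084 J.
Q = ΔU + W = 4084 + 1634 = 5718 J.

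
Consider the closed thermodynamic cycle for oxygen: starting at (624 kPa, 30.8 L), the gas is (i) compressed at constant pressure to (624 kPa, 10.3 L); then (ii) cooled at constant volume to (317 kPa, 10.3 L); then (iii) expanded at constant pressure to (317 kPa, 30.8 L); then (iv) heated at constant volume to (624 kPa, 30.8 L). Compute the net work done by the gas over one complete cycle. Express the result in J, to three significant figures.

W_net ≈ -6290 J

Constant-volume legs do no work.
W(i) = (624)(10.3 − 30.8) = -12792 J; W(iii) = (317)(30.8 − 10.3) = 6498 J.
W_net = -12792 + 6498 = -6294 J (the counter-clockwise enclosed area).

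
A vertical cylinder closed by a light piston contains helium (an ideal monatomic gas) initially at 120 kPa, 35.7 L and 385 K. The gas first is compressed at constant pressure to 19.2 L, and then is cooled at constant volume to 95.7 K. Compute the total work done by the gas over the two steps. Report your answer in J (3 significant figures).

Step 1 (isobaric): W = PΔV = (120 kPa)(19.2 − 35.7 L) = -1980 J.
Step 2 (isochoric): W = 0 (constant volume).
W_total = -1980 + 0 = -1980 J.

W_total ≈ -1980 J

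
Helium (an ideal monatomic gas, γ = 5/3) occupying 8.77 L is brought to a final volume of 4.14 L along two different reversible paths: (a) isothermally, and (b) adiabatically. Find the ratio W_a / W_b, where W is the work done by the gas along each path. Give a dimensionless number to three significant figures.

W_a / W_b ≈ 0.771

Path (a) isothermal: W = P₁V₁ ln(V₂/V₁) → W_a/(P₁V₁) = -0.7506.
Path (b) adiabatic: W = P₁V₁(1 − (V₁/V₂)^(γ−1))/(γ−1) → W_b/(P₁V₁) = -0.9741.
W_a / W_b = -0.7506 / -0.9741 = 0.7706.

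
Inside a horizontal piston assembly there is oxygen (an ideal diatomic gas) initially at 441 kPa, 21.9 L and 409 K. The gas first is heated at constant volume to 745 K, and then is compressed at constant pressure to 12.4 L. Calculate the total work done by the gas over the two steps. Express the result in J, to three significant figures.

Step 1 (isochoric): W = 0 (constant volume).
After step 1: P = 803.3 kPa (V unchanged).
Step 2 (isobaric): W = PΔV = (803.3 kPa)(12.4 − 21.9 L) = -7631 J.
W_total = 0 − 7631 = -7631 J.

W_total ≈ -7630 J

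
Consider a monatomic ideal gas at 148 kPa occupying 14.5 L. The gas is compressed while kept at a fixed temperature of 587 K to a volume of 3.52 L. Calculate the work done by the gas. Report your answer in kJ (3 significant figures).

W ≈ -3.04 kJ

Isothermal: W = nRT ln(V₂/V₁) = P₁V₁ ln(V₂/V₁).
P₁V₁ = (148 kPa)(14.5 L) = 2146 J.
W = 2146 × ln(3.52/14.5) = 2146 × -1.416
W_by_gas = -3038 J.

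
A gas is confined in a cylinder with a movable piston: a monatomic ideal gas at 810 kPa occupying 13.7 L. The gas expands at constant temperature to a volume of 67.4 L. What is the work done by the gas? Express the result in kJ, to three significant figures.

Isothermal: W = nRT ln(V₂/V₁) = P₁V₁ ln(V₂/V₁).
P₁V₁ = (810 kPa)(13.7 L) = 11097 J.
W = 11097 × ln(67.4/13.7) = 11097 × 1.593
W_by_gas = 17680 J.

W ≈ 17.7 kJ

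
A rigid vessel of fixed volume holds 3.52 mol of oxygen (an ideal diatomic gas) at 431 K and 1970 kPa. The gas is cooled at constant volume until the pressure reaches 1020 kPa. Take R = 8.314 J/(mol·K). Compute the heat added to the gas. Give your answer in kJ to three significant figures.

Q ≈ -15.2 kJ

Constant volume ⇒ W = 0, so Q = ΔU = nCᵥΔT with Cᵥ = 5R/2 = 20.79 J/(mol·K).
At constant V, T₂/T₁ = P₂/P₁ ⇒ ΔT = T₁(P₂/P₁ − 1) = 431·(1020/1970 − 1) = -207.8 K.
ΔU = (3.52)(20.79)(-207.8) = -15206 J.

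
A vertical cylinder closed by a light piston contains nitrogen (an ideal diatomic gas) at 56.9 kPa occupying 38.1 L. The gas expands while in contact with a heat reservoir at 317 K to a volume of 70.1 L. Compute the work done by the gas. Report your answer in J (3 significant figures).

Isothermal: W = nRT ln(V₂/V₁) = P₁V₁ ln(V₂/V₁).
P₁V₁ = (56.9 kPa)(38.1 L) = 2168 J.
W = 2168 × ln(70.1/38.1) = 2168 × 0.6097
W_by_gas = 1322 J.

W ≈ 1320 J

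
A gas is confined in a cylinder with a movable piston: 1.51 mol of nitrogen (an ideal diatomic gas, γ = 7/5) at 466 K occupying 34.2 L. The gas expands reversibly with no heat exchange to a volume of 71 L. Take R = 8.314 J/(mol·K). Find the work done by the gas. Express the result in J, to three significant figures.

Adiabatic: TV^(γ−1) = const with γ = 7/5.
T₂ = T₁ (V₁/V₂)^(γ−1) = 466 × (34.2/71)^0.4 = 466 × 0.7466 = 347.9 K.
W_by = nCᵥ(T₁ − T₂) = (1.51)(20.79)(466 − 347.9) = 3706 J.

W ≈ 3710 J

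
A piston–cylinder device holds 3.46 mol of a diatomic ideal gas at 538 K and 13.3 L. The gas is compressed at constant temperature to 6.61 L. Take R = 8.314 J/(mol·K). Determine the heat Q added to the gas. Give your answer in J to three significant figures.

Isothermal ⇒ ΔU = 0, so Q = W = nRT ln(V₂/V₁).
Q = (3.46)(8.314)(538) ln(6.61/13.3) = 15476 × -0.6992 = -10821 J.

Q ≈ -10800 J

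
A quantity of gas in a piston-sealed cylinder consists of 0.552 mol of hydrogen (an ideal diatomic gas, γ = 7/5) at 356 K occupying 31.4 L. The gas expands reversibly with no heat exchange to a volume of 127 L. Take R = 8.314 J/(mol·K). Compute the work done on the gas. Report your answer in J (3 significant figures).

W ≈ -1750 J

Adiabatic: TV^(γ−1) = const with γ = 7/5.
T₂ = T₁ (V₁/V₂)^(γ−1) = 356 × (31.4/127)^0.4 = 356 × 0.5718 = 203.6 K.
W_by = nCᵥ(T₁ − T₂) = (0.552)(20.79)(356 − 203.6) = 1749 J.
Work on gas = −W_by = -1749 J.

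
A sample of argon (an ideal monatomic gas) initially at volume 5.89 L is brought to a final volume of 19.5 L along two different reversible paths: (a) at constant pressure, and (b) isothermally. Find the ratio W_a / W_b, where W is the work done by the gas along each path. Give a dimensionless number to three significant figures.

Path (a) isobaric: W = P₁(V₂ − V₁) → W_a/(P₁V₁) = 2.311.
Path (b) isothermal: W = P₁V₁ ln(V₂/V₁) → W_b/(P₁V₁) = 1.197.
W_a / W_b = 2.311 / 1.197 = 1.93.

W_a / W_b ≈ 1.93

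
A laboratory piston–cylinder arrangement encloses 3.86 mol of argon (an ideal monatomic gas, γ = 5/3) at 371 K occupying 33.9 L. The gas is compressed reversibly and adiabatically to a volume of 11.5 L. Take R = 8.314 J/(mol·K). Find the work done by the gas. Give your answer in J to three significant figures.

W ≈ -18900 J

Adiabatic: TV^(γ−1) = const with γ = 5/3.
T₂ = T₁ (V₁/V₂)^(γ−1) = 371 × (33.9/11.5)^0.667 = 371 × 2.056 = 762.7 K.
W_by = nCᵥ(T₁ − T₂) = (3.86)(12.47)(371 − 762.7) = -18857 J.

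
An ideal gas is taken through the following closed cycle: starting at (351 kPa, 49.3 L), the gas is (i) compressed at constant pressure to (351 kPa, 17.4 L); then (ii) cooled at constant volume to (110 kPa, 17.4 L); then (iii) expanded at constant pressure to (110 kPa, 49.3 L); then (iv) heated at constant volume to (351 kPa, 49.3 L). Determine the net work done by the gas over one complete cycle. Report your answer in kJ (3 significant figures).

Constant-volume legs do no work.
W(i) = (351)(17.4 − 49.3) = -11197 J; W(iii) = (110)(49.3 − 17.4) = 3509 J.
W_net = -11197 + 3509 = -7688 J (the counter-clockwise enclosed area).

W_net ≈ -7.69 kJ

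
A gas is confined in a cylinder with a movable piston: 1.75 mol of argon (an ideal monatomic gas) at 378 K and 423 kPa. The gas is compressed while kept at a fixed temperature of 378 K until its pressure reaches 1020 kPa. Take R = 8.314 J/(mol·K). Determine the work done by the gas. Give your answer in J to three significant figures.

Isothermal process: W = nRT ln(V₂/V₁) = nRT ln(P₁/P₂).
W = (1.75)(8.314)(378) × ln(423/1020)
  = 5500 × ln(0.4147) = 5500 × -0.8802
W_by_gas = -4841 J.

W ≈ -4840 J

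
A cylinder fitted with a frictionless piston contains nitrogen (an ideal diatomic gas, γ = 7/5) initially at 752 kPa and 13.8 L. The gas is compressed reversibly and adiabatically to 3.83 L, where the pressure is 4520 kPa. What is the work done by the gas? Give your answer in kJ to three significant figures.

W ≈ -17.3 kJ

Adiabatic: W = (P₁V₁ − P₂V₂)/(γ − 1) with γ = 7/5.
P₁V₁ = 10378 J, P₂V₂ = 17312 J.
W = (10378 − 17312) / 0.4 = -17335 J.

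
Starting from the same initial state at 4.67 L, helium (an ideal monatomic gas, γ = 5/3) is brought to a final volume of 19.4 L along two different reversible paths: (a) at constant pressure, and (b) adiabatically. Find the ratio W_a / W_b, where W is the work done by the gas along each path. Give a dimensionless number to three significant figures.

W_a / W_b ≈ 3.43

Path (a) isobaric: W = P₁(V₂ − V₁) → W_a/(P₁V₁) = 3.154.
Path (b) adiabatic: W = P₁V₁(1 − (V₁/V₂)^(γ−1))/(γ−1) → W_b/(P₁V₁) = 0.9195.
W_a / W_b = 3.154 / 0.9195 = 3.43.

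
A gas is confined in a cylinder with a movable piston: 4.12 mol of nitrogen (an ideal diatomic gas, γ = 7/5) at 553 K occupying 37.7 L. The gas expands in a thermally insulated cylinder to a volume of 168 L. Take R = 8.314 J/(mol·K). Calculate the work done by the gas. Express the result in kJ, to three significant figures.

W ≈ 21.3 kJ

Adiabatic: TV^(γ−1) = const with γ = 7/5.
T₂ = T₁ (V₁/V₂)^(γ−1) = 553 × (37.7/168)^0.4 = 553 × 0.5501 = 304.2 K.
W_by = nCᵥ(T₁ − T₂) = (4.12)(20.79)(553 − 304.2) = 21307 J.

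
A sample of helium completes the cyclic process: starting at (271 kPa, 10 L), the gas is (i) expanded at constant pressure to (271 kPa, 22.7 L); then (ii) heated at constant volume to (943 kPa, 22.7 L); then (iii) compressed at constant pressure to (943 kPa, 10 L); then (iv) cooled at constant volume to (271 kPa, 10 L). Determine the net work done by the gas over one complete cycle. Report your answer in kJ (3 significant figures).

W_net ≈ -8.53 kJ

Constant-volume legs do no work.
W(i) = (271)(22.7 − 10) = 3442 J; W(iii) = (943)(10 − 22.7) = -11976 J.
W_net = 3442 − 11976 = -8534 J (the counter-clockwise enclosed area).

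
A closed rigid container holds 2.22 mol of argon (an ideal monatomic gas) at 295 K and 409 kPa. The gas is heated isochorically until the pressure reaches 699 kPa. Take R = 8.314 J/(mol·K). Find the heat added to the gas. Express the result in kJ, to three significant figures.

Constant volume ⇒ W = 0, so Q = ΔU = nCᵥΔT with Cᵥ = 3R/2 = 12.47 J/(mol·K).
At constant V, T₂/T₁ = P₂/P₁ ⇒ ΔT = T₁(P₂/P₁ − 1) = 295·(699/409 − 1) = 209.2 K.
ΔU = (2.22)(12.47)(209.2) = 5791 J.

Q ≈ 5.79 kJ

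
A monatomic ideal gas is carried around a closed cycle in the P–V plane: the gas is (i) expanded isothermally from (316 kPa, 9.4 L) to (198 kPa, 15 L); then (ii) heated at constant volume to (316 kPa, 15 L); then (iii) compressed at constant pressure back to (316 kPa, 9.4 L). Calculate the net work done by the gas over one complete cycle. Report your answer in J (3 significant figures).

Leg (i): W = PᵢVᵢ ln(V_f/Vᵢ) = (2970) ln(15/9.4) = 1388 J.
Leg (ii): W = 0.
Leg (iii): W = PΔV = (316)(9.4 − 15) = -1770 J.
W_net = 1388 − 1770 = -381.4 J.

W_net ≈ -381 J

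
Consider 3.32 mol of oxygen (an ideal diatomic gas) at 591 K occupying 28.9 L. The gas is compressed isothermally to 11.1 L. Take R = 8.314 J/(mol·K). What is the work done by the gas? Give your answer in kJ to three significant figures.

W ≈ -15.6 kJ

Isothermal: W = nRT ln(V₂/V₁).
W = (3.32)(8.314)(591) × ln(11.1/28.9)
  = 16313 × -0.9569
W_by_gas = -15610 J.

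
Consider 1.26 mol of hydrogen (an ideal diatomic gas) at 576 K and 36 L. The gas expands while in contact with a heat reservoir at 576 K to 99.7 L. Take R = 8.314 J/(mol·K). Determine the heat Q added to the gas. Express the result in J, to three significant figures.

Isothermal ⇒ ΔU = 0, so Q = W = nRT ln(V₂/V₁).
Q = (1.26)(8.314)(576) ln(99.7/36) = 6034 × 1.019 = 6146 J.

Q ≈ 6150 J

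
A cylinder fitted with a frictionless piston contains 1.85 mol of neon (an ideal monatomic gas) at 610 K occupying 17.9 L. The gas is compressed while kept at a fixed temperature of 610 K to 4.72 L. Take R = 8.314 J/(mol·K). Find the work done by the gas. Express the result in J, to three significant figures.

Isothermal: W = nRT ln(V₂/V₁).
W = (1.85)(8.314)(610) × ln(4.72/17.9)
  = 9382 × -1.333
W_by_gas = -12507 J.

W ≈ -12500 J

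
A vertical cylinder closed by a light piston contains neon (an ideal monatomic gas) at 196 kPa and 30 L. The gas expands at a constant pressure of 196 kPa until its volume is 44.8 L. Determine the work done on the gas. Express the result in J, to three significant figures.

W ≈ -2900 J

Isobaric: W = P ΔV.
W = (196 kPa)(44.8 − 30 L) = (196)(14.8) = 2901 J.
Work on gas = −W_by = -2901 J.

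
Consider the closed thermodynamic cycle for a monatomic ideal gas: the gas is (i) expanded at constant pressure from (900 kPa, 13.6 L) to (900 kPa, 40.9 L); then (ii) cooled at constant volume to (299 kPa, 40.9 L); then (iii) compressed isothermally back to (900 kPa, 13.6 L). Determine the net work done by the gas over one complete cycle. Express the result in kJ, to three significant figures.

Leg (i): W = PΔV = (900)(40.9 − 13.6) = 24570 J.
Leg (ii): W = 0.
Leg (iii): W = PᵢVᵢ ln(V_f/Vᵢ) = (12229) ln(13.6/40.9) = -13465 J.
W_net = 24570 − 13465 = 11105 J.

W_net ≈ 11.1 kJ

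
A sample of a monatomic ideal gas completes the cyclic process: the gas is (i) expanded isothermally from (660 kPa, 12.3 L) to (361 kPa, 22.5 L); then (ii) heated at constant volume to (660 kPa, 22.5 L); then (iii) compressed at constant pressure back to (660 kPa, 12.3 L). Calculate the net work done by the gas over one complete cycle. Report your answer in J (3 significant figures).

Leg (i): W = PᵢVᵢ ln(V_f/Vᵢ) = (8118) ln(22.5/12.3) = 4903 J.
Leg (ii): W = 0.
Leg (iii): W = PΔV = (660)(12.3 − 22.5) = -6732 J.
W_net = 4903 − 6732 = -1829 J.

W_net ≈ -1830 J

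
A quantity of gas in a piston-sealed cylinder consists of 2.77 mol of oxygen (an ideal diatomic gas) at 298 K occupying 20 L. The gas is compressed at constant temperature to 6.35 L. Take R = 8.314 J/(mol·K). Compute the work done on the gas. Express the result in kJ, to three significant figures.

W ≈ 7.87 kJ

Isothermal: W = nRT ln(V₂/V₁).
W = (2.77)(8.314)(298) × ln(6.35/20)
  = 6863 × -1.147
W_by_gas = -7874 J; work on gas = −W_by = 7874 J.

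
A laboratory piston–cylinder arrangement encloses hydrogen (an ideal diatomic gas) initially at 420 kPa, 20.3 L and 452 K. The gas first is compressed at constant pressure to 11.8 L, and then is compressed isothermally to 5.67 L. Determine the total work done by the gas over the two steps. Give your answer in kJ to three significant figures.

Step 1 (isobaric): W = PΔV = (420 kPa)(11.8 − 20.3 L) = -3570 J.
After step 1: P = 420 kPa, V = 11.8 L, T = 262.7 K.
Step 2 (isothermal): W = P₁V₁ ln(V₂/V₁) = (4956) ln(5.67/11.8) = -3632 J.
W_total = -3570 − 3632 = -7202 J.

W_total ≈ -7.20 kJ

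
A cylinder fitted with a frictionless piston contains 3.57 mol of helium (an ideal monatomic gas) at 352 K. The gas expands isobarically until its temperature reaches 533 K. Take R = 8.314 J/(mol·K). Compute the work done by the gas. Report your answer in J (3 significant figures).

Isobaric: W = P ΔV = nR ΔT.
W = (3.57)(8.314)(533 − 352) = 5372 J.

W ≈ 5370 J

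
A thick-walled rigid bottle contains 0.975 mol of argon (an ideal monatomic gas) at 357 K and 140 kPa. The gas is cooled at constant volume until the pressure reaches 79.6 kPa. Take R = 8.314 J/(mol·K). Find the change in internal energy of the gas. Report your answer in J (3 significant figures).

ΔU ≈ -1870 J

Constant volume ⇒ W = 0, so Q = ΔU = nCᵥΔT with Cᵥ = 3R/2 = 12.47 J/(mol·K).
At constant V, T₂/T₁ = P₂/P₁ ⇒ ΔT = T₁(P₂/P₁ − 1) = 357·(79.6/140 − 1) = -154 K.
ΔU = (0.975)(12.47)(-154) = -1873 J.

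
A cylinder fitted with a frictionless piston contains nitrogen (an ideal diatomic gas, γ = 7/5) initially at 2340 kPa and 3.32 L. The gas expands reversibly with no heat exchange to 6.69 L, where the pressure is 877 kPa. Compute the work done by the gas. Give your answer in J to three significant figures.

Adiabatic: W = (P₁V₁ − P₂V₂)/(γ − 1) with γ = 7/5.
P₁V₁ = 7769 J, P₂V₂ = 5867 J.
W = (7769 − 5867) / 0.4 = 4754 J.

W ≈ 4750 J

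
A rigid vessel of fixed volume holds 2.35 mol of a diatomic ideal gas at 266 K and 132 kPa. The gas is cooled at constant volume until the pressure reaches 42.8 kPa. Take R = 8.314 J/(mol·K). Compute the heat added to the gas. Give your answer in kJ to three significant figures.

Q ≈ -8.78 kJ

Constant volume ⇒ W = 0, so Q = ΔU = nCᵥΔT with Cᵥ = 5R/2 = 20.79 J/(mol·K).
At constant V, T₂/T₁ = P₂/P₁ ⇒ ΔT = T₁(P₂/P₁ − 1) = 266·(42.8/132 − 1) = -179.8 K.
ΔU = (2.35)(20.79)(-179.8) = -8780 J.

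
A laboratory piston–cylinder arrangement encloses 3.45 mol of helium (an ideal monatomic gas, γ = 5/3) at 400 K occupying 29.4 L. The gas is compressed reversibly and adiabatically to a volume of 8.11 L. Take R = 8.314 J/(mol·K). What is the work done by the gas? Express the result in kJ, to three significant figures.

W ≈ -23.4 kJ

Adiabatic: TV^(γ−1) = const with γ = 5/3.
T₂ = T₁ (V₁/V₂)^(γ−1) = 400 × (29.4/8.11)^0.667 = 400 × 2.36 = 943.9 K.
W_by = nCᵥ(T₁ − T₂) = (3.45)(12.47)(400 − 943.9) = -23403 J.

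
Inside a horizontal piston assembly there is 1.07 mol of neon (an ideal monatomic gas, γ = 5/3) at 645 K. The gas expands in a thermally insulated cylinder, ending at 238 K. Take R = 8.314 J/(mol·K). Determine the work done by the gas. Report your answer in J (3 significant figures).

Adiabatic ⇒ Q = 0, so W_by = −ΔU = nCᵥ(T₁ − T₂).
Cᵥ = 3R/2 = 12.47 J/(mol·K).
W = (1.07)(12.47)(645 − 238) = 5431 J.

W ≈ 5430 J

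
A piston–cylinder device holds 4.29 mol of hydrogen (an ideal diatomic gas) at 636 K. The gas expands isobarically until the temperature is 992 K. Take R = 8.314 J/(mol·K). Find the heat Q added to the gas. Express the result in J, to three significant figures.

Q ≈ 44400 J

Isobaric: W = nRΔT = (4.29)(8.314)(356) = 12697 J.
ΔU = nCᵥΔT with Cᵥ = 5R/2: ΔU = (4.29)(20.79)(356) = 31744 J.
Q = ΔU + W = 31744 + 12697 = 44441 J.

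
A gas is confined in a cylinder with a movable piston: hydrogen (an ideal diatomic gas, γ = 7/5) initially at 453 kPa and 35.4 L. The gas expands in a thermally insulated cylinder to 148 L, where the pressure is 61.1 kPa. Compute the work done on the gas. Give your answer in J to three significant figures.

W ≈ -17500 J

Adiabatic: W = (P₁V₁ − P₂V₂)/(γ − 1) with γ = 7/5.
P₁V₁ = 16036 J, P₂V₂ = 9043 J.
W = (16036 − 9043) / 0.4 = 17484 J.
Work on gas = −W_by = -17484 J.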